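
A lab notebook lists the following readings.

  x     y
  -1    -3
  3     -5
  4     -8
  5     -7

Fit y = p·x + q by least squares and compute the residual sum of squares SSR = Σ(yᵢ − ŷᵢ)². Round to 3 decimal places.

SSR = 2.795

Setting ∂/∂p … = 0 gives: 51·p + 11·q = -79;  11·p + 4·q = -23.
Determinant 51·4 − 11² = 83.
p = ((-79)·4 − 11·(-23))/83 = -63/83; q = (51·(-23) − 11·(-79))/83 = -304/83.
Residuals: -8/83, 78/83, -108/83, 38/83; SSR = 232/83.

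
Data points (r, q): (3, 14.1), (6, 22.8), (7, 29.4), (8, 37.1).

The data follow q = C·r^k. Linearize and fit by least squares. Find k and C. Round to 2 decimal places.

k = 0.93, C = 4.91

With ln qᵢ as the transformed response and ln rᵢ as the regressor:
Over the data: Σln r = 6.9157, Σ(ln r)² = 12.5280, Σln q = 12.7675, Σln r·ln q = 22.6029.
Normal system: [[12.5280, 6.9157]; [6.9157, 4]]·[k, ln C]ᵀ = [22.6029, 12.7675]ᵀ.
Solving (det = 2.2847): k = 0.92568, ln C = 1.59146, so C = exp(1.59146) = 4.91090.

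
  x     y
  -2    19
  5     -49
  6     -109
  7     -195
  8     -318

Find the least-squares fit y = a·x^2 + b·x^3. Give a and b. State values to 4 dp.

The normal equations are: 8434·a + 60444·b = -34980;  60444·a + 442138·b = -259522.
Eliminating b: 442138·(row 1) − 60444·(row 2) gives 75514756·a = 442138·(-34980) − 60444·(-259522) = 220560528, so a = 55140132/18878689.
Then b = ((-259522) − 60444·(55140132/18878689))/442138 = -18619357/18878689.

a = 2.9208, b = -0.9863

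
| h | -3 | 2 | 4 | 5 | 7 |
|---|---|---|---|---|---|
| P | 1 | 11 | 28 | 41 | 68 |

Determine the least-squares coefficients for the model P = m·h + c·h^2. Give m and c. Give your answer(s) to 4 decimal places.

m = 2.9645, c = 0.9876

Sums needed: Σh·h = 103, Σh·h^2 = 513, Σh^2·h^2 = 3379.
For XᵀP: Σh·P = 812, Σh^2·P = 4858.
XᵀX·[m, c]ᵀ = XᵀP becomes [[103, 513]; [513, 3379]]·[m, c]ᵀ = [812, 4858]ᵀ.
Eliminating c: 3379·(row 1) − 513·(row 2) gives 84868·m = 3379·812 − 513·4858 = 251594, so m = 17971/6062.
Then c = (4858 − 513·(17971/6062))/3379 = 5987/6062.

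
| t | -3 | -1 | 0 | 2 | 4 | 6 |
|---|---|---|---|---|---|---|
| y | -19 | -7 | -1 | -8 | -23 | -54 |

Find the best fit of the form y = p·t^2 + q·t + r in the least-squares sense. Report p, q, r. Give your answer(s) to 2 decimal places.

Forming MᵀM = [[1650, 260, 66]; [260, 66, 8]; [66, 8, 6]] and Mᵀy = [-2522, -368, -112]ᵀ gives MᵀM·[p, q, r]ᵀ = Mᵀy.
Row-reducing yields p = -25327/16158, q = 2479/2693, r = -42851/16158.

p = -1.57, q = 0.92, r = -2.65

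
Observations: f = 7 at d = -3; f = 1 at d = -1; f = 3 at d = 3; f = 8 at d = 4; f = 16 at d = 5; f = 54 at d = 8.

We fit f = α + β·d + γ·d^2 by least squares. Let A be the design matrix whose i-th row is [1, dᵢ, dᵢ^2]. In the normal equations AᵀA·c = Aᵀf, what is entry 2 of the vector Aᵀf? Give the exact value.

Entry 2 ↔ basis d, so (Aᵀf)_{2} = Σᵢ (d)·fᵢ = (-3)·(7) + (-1)·(1) + (3)·(3) + (4)·(8) + (5)·(16) + (8)·(54) = 531.

531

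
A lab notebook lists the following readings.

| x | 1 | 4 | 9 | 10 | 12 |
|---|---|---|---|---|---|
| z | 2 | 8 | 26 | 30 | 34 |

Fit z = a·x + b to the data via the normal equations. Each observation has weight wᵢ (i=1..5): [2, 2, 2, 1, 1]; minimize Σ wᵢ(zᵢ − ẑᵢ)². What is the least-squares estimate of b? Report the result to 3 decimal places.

b = -2.314

From the data, Σwᵢ·x·x = 440, Σwᵢ·x = 50, Σwᵢ·1 = 8.
For MᵀWz: Σwᵢ·x·z = 1244, Σwᵢ·z = 136.
Eliminating b: 8·(row 1) − 50·(row 2) gives 1020·a = 8·1244 − 50·136 = 3152, so a = 788/255.
Then b = (136 − 50·(788/255))/8 = -118/51.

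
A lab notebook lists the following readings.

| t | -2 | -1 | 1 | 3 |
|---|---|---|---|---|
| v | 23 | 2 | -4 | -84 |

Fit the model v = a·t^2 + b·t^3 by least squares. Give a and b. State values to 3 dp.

With design matrix M, MᵀM = [[99, 211]; [211, 795]] and Mᵀv = [-666, -2458]ᵀ.
Determinant 99·795 − 211² = 34184.
a = ((-666)·795 − 211·(-2458))/34184 = -1354/4273; b = (99·(-2458) − 211·(-666))/34184 = -12852/4273.

a = -0.317, b = -3.008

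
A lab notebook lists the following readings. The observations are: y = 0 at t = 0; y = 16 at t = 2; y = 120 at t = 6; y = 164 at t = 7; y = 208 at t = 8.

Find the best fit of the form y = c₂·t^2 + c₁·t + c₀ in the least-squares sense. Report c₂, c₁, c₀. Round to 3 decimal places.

Compute the Gram sums: Σt^2·t^2 = 7809, Σt^2·t = 1079, Σt^2 = 153, Σt·t = 153, Σt = 23, Σ1 = 5.
Moment sums: Σt^2·y = 25732, Σt·y = 3564, Σy = 508.
Normal equations: [[7809, 1079, 153]; [1079, 153, 23]; [153, 23, 5]]·[c₂, c₁, c₀]ᵀ = [25732, 3564, 508]ᵀ.
Inverting the 3×3 Gram matrix, [c₂, c₁, c₀]ᵀ = [3186/1067, 2416/1067, -18/97]ᵀ.

c₂ = 2.986, c₁ = 2.264, c₀ = -0.186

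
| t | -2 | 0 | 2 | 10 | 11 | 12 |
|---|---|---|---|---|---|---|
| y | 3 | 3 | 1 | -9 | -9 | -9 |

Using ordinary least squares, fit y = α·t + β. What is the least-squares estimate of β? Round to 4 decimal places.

Compute the Gram sums: Σt·t = 373, Σt = 33, Σ1 = 6.
And Σt·y = -301, Σy = -20.
Eliminating β: 6·(row 1) − 33·(row 2) gives 1149·α = 6·(-301) − 33·(-20) = -1146, so α = -382/383.
Then β = ((-20) − 33·(-382/383))/6 = 2473/1149.

β = 2.1523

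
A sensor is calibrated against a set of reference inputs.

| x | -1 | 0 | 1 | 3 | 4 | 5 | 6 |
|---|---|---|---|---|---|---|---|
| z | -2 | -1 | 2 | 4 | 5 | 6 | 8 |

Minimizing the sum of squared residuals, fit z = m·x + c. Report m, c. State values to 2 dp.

Compute the Gram sums: Σx·x = 88, Σx = 18, Σ1 = 7.
For Aᵀz: Σx·z = 114, Σz = 22.
Normal equations: [[88, 18]; [18, 7]]·[m, c]ᵀ = [114, 22]ᵀ.
Eliminating c: 7·(row 1) − 18·(row 2) gives 292·m = 7·114 − 18·22 = 402, so m = 201/146.
Then c = (22 − 18·(201/146))/7 = -29/73.

m = 1.38, c = -0.40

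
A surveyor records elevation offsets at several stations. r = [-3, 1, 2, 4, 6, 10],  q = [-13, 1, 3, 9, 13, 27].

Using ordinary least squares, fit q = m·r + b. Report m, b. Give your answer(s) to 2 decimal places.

Compute the Gram sums: Σr·r = 166, Σr = 20, Σ1 = 6.
And Σr·q = 430, Σq = 40.
Normal equations: [[166, 20]; [20, 6]]·[m, b]ᵀ = [430, 40]ᵀ.
Δ = 166·6 − 20² = 596.
m = (430·6 − 20·40)/596 = 445/149; b = (166·40 − 20·430)/596 = -490/149.

m = 2.99, b = -3.29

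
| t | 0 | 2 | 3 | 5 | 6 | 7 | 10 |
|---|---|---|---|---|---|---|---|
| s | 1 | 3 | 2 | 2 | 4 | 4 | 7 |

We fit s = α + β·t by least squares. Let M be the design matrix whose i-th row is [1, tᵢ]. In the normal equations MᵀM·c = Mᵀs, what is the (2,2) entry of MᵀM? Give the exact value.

223

Row 2 ↔ basis t, column 2 ↔ basis t, so (MᵀM)_{2,2} = Σᵢ (t)·(t) = (0)·(0) + (2)·(2) + (3)·(3) + (5)·(5) + (6)·(6) + (7)·(7) + (10)·(10) = 223.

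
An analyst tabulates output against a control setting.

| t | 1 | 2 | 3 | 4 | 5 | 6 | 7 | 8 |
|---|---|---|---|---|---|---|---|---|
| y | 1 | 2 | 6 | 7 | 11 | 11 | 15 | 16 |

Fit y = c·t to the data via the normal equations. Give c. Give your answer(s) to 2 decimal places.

The normal system XᵀX·[c]ᵀ = Xᵀy is [[204]]·[c]ᵀ = [405]ᵀ.
c = 405/204 = 1.98529.

c = 1.99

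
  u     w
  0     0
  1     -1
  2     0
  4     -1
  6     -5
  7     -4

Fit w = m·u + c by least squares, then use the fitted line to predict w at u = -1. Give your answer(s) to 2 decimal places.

Normal-equation sums: Σu·u = 106, Σu = 20, Σ1 = 6.
And Σu·w = -63, Σw = -11.
Normal equations: [[106, 20]; [20, 6]]·[m, c]ᵀ = [-63, -11]ᵀ.
det = 106·6 − 20² = 236.
m = ((-63)·6 − 20·(-11))/236 = -79/118; c = (106·(-11) − 20·(-63))/236 = 47/118.
At u = -1: ŵ = (-79/118)·(-1) + (47/118)·(1) = 63/59.

ŵ = 1.07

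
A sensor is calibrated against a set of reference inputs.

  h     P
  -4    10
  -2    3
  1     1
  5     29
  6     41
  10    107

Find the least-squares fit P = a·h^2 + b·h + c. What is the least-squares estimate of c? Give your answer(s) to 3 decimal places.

Compute the Gram sums: Σh^2·h^2 = 12194, Σh^2·h = 1270, Σh^2 = 182, Σh·h = 182, Σh = 16, Σ1 = 6.
And Σh^2·P = 13074, Σh·P = 1416, ΣP = 191.
So AᵀA·[a, b, c]ᵀ = AᵀP: [[12194, 1270, 182]; [1270, 182, 16]; [182, 16, 6]]·[a, b, c]ᵀ = [13074, 1416, 191]ᵀ.
Row-reducing yields a = 13771/14278, b = 15357/14278, c = -2078/7139.

c = -0.291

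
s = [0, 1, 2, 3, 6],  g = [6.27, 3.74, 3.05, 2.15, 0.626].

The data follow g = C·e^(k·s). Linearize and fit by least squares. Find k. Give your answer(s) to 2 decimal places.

Let Y = ln g. Fitting Y = k·s + ln C by least squares:
AᵀA = [[50.0000, 12.0000]; [12.0000, 5]], rhs = [3.0353, 4.5671]ᵀ  (here Σs = 12.0000, Σ(s)² = 50.0000, Σln g = 4.5671, Σs·ln g = 3.0353).
Solving (det = 106.0000): k = -0.37385, ln C = 1.81065.

k = -0.37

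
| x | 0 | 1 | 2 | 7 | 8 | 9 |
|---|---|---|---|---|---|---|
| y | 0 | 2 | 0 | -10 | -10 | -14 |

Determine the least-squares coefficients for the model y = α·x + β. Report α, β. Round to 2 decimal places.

α = -1.68, β = 2.22

Forming MᵀM = [[199, 27]; [27, 6]] and Mᵀy = [-274, -32]ᵀ gives MᵀM·[α, β]ᵀ = Mᵀy.
Determinant 199·6 − 27² = 465.
α = ((-274)·6 − 27·(-32))/465 = -52/31; β = (199·(-32) − 27·(-274))/465 = 206/93.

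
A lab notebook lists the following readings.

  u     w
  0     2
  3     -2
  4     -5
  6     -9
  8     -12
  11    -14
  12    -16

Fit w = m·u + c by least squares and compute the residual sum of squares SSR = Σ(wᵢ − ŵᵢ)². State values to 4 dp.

Forming AᵀA = [[390, 44]; [44, 7]] and Aᵀw = [-522, -56]ᵀ gives AᵀA·[m, c]ᵀ = Aᵀw.
Eliminating c: 7·(row 1) − 44·(row 2) gives 794·m = 7·(-522) − 44·(-56) = -1190, so m = -595/397.
Then c = ((-56) − 44·(-595/397))/7 = 564/397.
Residuals: 230/397, 427/397, -169/397, -567/397, -568/397, 423/397, 224/397; SSR = 2864/397.

SSR = 7.2141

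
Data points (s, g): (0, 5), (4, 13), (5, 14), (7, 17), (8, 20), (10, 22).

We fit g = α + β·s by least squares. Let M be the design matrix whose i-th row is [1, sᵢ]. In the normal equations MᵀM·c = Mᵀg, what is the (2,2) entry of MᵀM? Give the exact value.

254

Row 2 ↔ basis s, column 2 ↔ basis s, so (MᵀM)_{2,2} = Σᵢ (s)·(s) = (0)·(0) + (4)·(4) + (5)·(5) + (7)·(7) + (8)·(8) + (10)·(10) = 254.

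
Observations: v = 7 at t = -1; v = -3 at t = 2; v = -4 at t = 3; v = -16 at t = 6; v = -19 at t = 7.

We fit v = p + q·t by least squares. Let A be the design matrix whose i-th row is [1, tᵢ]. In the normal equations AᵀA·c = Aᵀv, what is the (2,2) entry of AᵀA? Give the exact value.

Row 2 ↔ basis t, column 2 ↔ basis t, so (AᵀA)_{2,2} = Σᵢ (t)·(t) = (-1)·(-1) + (2)·(2) + (3)·(3) + (6)·(6) + (7)·(7) = 99.

99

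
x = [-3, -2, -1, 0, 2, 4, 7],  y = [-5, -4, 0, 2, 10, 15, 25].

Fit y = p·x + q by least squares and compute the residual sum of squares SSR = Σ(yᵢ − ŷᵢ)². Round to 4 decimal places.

SSR = 4.2124

MᵀM·[p, q]ᵀ = Mᵀy reads: 83·p + 7·q = 278;  7·p + 7·q = 43.
Determinant 83·7 − 7² = 532.
p = (278·7 − 7·43)/532 = 235/76; q = (83·43 − 7·278)/532 = 1623/532.
Residuals: 163/133, -461/532, 11/266, -559/532, 407/532, -223/532, 81/266; SSR = 2241/532.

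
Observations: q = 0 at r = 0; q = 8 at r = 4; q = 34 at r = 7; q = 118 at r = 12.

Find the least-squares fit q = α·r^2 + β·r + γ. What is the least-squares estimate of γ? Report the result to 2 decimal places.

Forming XᵀX = [[23393, 2135, 209]; [2135, 209, 23]; [209, 23, 4]] and Xᵀq = [18786, 1686, 160]ᵀ gives XᵀX·[α, β, γ]ᵀ = Xᵀq.
Inverting the 3×3 Gram matrix, [α, β, γ]ᵀ = [14221/14388, -29323/14388, 90/1199]ᵀ.

γ = 0.08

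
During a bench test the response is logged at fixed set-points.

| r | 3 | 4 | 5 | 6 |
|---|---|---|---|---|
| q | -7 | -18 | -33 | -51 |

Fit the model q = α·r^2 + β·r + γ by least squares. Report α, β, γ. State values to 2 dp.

α = -1.75, β = 1.05, γ = 5.65

From the data, Σr^2·r^2 = 2258, Σr^2·r = 432, Σr^2 = 86, Σr·r = 86, Σr = 18, Σ1 = 4.
Right-hand side: Σr^2·q = -3012, Σr·q = -564, Σq = -109.
Inverting the 3×3 Gram matrix, [α, β, γ]ᵀ = [-7/4, 21/20, 113/20]ᵀ.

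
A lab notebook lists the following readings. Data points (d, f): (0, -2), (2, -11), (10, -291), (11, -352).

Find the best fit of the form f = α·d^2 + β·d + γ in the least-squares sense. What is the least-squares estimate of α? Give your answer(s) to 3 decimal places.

With design matrix M, MᵀM = [[24657, 2339, 225]; [2339, 225, 23]; [225, 23, 4]] and Mᵀf = [-71736, -6804, -656]ᵀ.
Inverting the 3×3 Gram matrix, [α, β, γ]ᵀ = [-61841/20522, 26055/20522, -18434/10261]ᵀ.

α = -3.013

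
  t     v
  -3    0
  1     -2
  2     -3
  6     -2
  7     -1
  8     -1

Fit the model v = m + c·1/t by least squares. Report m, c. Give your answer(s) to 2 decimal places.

m = -1.05, c = -1.70

From the data, Σ1 = 6, Σ1/t = 269/168, Σ1/t·1/t = 40217/28224.
For Aᵀv: Σv = -9, Σ1/t·v = -689/168.
So AᵀA·[m, c]ᵀ = Aᵀv: [[6, 269/168]; [269/168, 40217/28224]]·[m, c]ᵀ = [-9, -689/168]ᵀ.
det = 6·(40217/28224) − (269/168)² = 168941/28224.
m = ((-9)·(40217/28224) − (269/168)·(-689/168))/(168941/28224) = -176612/168941; c = (6·(-689/168) − (269/168)·(-9))/(168941/28224) = -287784/168941.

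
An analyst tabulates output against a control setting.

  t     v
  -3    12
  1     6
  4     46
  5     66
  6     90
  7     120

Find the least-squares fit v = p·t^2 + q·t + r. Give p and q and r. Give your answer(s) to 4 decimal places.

Compute the Gram sums: Σt^2·t^2 = 4660, Σt^2·t = 722, Σt^2 = 136, Σt·t = 136, Σt = 20, Σ1 = 6.
And Σt^2·v = 11620, Σt·v = 1864, Σv = 340.
Inverting the 3×3 Gram matrix, [p, q, r]ᵀ = [4328/2145, 5834/2145, 1334/715]ᵀ.

p = 2.0177, q = 2.7198, r = 1.8657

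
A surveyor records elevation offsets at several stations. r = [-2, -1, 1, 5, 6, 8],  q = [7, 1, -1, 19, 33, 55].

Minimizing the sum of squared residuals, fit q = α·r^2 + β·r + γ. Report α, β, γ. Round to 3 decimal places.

Compute the Gram sums: Σr^2·r^2 = 6035, Σr^2·r = 845, Σr^2 = 131, Σr·r = 131, Σr = 17, Σ1 = 6.
For Aᵀq: Σr^2·q = 5211, Σr·q = 717, Σq = 114.
So AᵀA·[α, β, γ]ᵀ = Aᵀq: [[6035, 845, 131]; [845, 131, 17]; [131, 17, 6]]·[α, β, γ]ᵀ = [5211, 717, 114]ᵀ.
Inverting the 3×3 Gram matrix, [α, β, γ]ᵀ = [19391/19232, -19445/19232, -717/4808]ᵀ.

α = 1.008, β = -1.011, γ = -0.149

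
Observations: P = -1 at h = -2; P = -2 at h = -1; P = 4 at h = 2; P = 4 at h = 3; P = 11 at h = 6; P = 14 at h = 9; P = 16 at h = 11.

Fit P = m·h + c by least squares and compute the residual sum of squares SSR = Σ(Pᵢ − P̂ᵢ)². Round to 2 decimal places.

Forming XᵀX = [[256, 28]; [28, 7]] and XᵀP = [392, 46]ᵀ gives XᵀX·[m, c]ᵀ = XᵀP.
Eliminating c: 7·(row 1) − 28·(row 2) gives 1008·m = 7·392 − 28·46 = 1456, so m = 13/9.
Then c = (46 − 28·(13/9))/7 = 50/63.
Residuals: 23/21, -85/63, 20/63, -71/63, 97/63, 13/63, -43/63; SSR = 458/63.

SSR = 7.27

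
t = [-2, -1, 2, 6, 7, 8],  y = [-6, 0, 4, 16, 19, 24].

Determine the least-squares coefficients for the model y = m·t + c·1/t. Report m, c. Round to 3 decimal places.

The normal system XᵀX·[m, c]ᵀ = Xᵀy is [[158, 6]; [6, 44137/28224]]·[m, c]ᵀ = [441, 281/21]ᵀ.
Eliminating c: (44137/28224)·(row 1) − 6·(row 2) gives (2978791/14112)·m = (44137/28224)·441 − 6·(281/21) = 272991/448, so m = 17198433/5957582.
Then c = ((281/21) − 6·(17198433/5957582))/(44137/28224) = -7504896/2978791.

m = 2.887, c = -2.519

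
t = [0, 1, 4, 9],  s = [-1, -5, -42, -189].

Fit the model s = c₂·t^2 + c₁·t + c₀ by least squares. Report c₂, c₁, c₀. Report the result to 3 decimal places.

From the data, Σt^2·t^2 = 6818, Σt^2·t = 794, Σt^2 = 98, Σt·t = 98, Σt = 14, Σ1 = 4.
And Σt^2·s = -15986, Σt·s = -1874, Σs = -237.
AᵀA·[c₂, c₁, c₀]ᵀ = Aᵀs becomes [[6818, 794, 98]; [794, 98, 14]; [98, 14, 4]]·[c₂, c₁, c₀]ᵀ = [-15986, -1874, -237]ᵀ.
Row-reducing yields c₂ = -4621/2172, c₁ = -3767/2172, c₀ = -191/181.

c₂ = -2.128, c₁ = -1.734, c₀ = -1.055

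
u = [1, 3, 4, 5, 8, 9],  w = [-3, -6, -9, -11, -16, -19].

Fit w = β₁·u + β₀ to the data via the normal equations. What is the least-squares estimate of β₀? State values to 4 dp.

β₀ = -0.7754

Entries of AᵀA: Σu·u = 196, Σu = 30, Σ1 = 6.
Moment sums: Σu·w = -411, Σw = -64.
Normal equations: [[196, 30]; [30, 6]]·[β₁, β₀]ᵀ = [-411, -64]ᵀ.
Eliminating β₀: 6·(row 1) − 30·(row 2) gives 276·β₁ = 6·(-411) − 30·(-64) = -546, so β₁ = -91/46.
Then β₀ = ((-64) − 30·(-91/46))/6 = -107/138.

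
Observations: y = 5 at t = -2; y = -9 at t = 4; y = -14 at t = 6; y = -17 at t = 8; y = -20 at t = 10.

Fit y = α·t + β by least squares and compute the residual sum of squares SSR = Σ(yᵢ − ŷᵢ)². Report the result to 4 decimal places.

The normal equations are: 220·α + 26·β = -466;  26·α + 5·β = -55.
(Σt·t = 220, Σt = 26, Σ1 = 5, Σt·y = -466, Σy = -55.)
Eliminating β: 5·(row 1) − 26·(row 2) gives 424·α = 5·(-466) − 26·(-55) = -900, so α = -225/106.
Then β = ((-55) − 26·(-225/106))/5 = 2/53.
Residuals: 38/53, -29/53, -69/53, -3/53, 63/53; SSR = 208/53.

SSR = 3.9245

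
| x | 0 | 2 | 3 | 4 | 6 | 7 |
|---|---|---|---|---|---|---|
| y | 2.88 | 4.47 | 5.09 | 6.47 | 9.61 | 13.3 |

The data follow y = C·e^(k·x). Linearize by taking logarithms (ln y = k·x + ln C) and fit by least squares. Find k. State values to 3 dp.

Taking logs, ln y = k·x + ln C, so regress ln y on x.
Sums: Σx = 22.0000, Σ(x)² = 114.0000, Σln y = 10.9002, Σx·ln y = 47.0365.
Normal system: [[114.0000, 22.0000]; [22.0000, 6]]·[k, ln C]ᵀ = [47.0365, 10.9002]ᵀ.
Solving (det = 200.0000): k = 0.21207, ln C = 1.03910.

k = 0.212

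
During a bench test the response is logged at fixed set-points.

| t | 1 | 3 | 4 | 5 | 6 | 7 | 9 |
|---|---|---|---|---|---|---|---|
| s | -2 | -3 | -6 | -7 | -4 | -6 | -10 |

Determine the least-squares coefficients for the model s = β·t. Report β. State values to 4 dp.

From the data, Σt·t = 217.
For Xᵀs: Σt·s = -226.
Normal equations: [[217]]·[β]ᵀ = [-226]ᵀ.
β = (-226)/217 = -1.04147.

β = -1.0415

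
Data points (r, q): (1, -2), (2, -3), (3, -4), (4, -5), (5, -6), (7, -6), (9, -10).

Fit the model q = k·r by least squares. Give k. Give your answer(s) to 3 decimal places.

Sums needed: Σr·r = 185.
And Σr·q = -202.
k = (-202)/185 = -1.09189.

k = -1.092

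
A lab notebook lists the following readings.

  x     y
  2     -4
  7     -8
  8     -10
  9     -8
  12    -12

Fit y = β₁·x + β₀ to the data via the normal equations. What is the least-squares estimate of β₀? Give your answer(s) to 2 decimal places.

From the data, Σx·x = 342, Σx = 38, Σ1 = 5.
Moment sums: Σx·y = -360, Σy = -42.
Δ = 342·5 − 38² = 266.
β₁ = ((-360)·5 − 38·(-42))/266 = -102/133; β₀ = (342·(-42) − 38·(-360))/266 = -18/7.

β₀ = -2.57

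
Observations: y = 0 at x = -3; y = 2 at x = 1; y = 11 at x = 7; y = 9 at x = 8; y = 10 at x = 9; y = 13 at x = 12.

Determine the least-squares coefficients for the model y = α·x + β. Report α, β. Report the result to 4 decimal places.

Entries of MᵀM: Σx·x = 348, Σx = 34, Σ1 = 6.
Right-hand side: Σx·y = 397, Σy = 45.
So MᵀM·[α, β]ᵀ = Mᵀy: [[348, 34]; [34, 6]]·[α, β]ᵀ = [397, 45]ᵀ.
Determinant 348·6 − 34² = 932.
α = (397·6 − 34·45)/932 = 213/233; β = (348·45 − 34·397)/932 = 1081/466.

α = 0.9142, β = 2.3197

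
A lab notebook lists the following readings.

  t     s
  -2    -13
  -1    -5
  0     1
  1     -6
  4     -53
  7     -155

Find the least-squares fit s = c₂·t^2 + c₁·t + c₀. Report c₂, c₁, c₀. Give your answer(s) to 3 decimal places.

c₂ = -3.069, c₁ = -0.485, c₀ = -1.459

Compute the Gram sums: Σt^2·t^2 = 2675, Σt^2·t = 399, Σt^2 = 71, Σt·t = 71, Σt = 9, Σ1 = 6.
Moment sums: Σt^2·s = -8506, Σt·s = -1272, Σs = -231.
Solving the 3×3 system (Gaussian elimination) gives c₂ = -18363/5984, c₁ = -14523/29920, c₀ = -21829/14960.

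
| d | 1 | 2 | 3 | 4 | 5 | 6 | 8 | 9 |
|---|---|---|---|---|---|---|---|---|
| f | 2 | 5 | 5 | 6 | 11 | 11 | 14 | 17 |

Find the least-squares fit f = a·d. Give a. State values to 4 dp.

Setting ∂/∂a … = 0 gives: 236·a = 437.
a = 437/236 = 1.85169.

a = 1.8517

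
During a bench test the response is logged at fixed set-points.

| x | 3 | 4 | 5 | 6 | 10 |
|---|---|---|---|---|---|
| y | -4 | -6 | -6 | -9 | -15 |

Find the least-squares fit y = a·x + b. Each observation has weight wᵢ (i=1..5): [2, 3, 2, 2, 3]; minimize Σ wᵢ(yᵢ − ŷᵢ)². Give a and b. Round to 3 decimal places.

a = -1.567, b = 0.724

Sums needed: Σwᵢ·x·x = 488, Σwᵢ·x = 70, Σwᵢ·1 = 12.
And Σwᵢ·x·y = -714, Σwᵢ·y = -101.
MᵀWM·[a, b]ᵀ = MᵀWy becomes [[488, 70]; [70, 12]]·[a, b]ᵀ = [-714, -101]ᵀ.
Eliminating b: 12·(row 1) − 70·(row 2) gives 956·a = 12·(-714) − 70·(-101) = -1498, so a = -749/478.
Then b = ((-101) − 70·(-749/478))/12 = 173/239.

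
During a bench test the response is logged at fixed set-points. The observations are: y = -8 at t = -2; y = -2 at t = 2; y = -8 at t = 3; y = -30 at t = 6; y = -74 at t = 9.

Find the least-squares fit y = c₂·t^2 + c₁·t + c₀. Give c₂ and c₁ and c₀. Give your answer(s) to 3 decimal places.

Sums needed: Σt^2·t^2 = 7970, Σt^2·t = 972, Σt^2 = 134, Σt·t = 134, Σt = 18, Σ1 = 5.
Right-hand side: Σt^2·y = -7186, Σt·y = -858, Σy = -122.
Row-reducing yields c₂ = -82463/79131, c₁ = 34845/26377, c₀ = -97114/79131.

c₂ = -1.042, c₁ = 1.321, c₀ = -1.227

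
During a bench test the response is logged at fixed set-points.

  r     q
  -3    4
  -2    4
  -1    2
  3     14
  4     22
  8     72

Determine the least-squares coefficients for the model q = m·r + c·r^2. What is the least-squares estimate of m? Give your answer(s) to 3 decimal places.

m = 1.273

Compute the Gram sums: Σr·r = 103, Σr·r^2 = 567, Σr^2·r^2 = 4531.
For Mᵀq: Σr·q = 684, Σr^2·q = 5140.
Normal equations: [[103, 567]; [567, 4531]]·[m, c]ᵀ = [684, 5140]ᵀ.
Determinant 103·4531 − 567² = 145204.
m = (684·4531 − 567·5140)/145204 = 46206/36301; c = (103·5140 − 567·684)/145204 = 35398/36301.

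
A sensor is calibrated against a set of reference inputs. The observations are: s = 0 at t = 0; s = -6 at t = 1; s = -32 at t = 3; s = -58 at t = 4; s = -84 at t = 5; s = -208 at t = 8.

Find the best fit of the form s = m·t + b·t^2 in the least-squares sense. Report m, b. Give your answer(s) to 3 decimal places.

Normal-equation sums: Σt·t = 115, Σt·t^2 = 729, Σt^2·t^2 = 5059.
For Aᵀs: Σt·s = -2418, Σt^2·s = -16634.
Normal equations: [[115, 729]; [729, 5059]]·[m, b]ᵀ = [-2418, -16634]ᵀ.
Eliminating b: 5059·(row 1) − 729·(row 2) gives 50344·m = 5059·(-2418) − 729·(-16634) = -106476, so m = -26619/12586.
Then b = ((-16634) − 729·(-26619/12586))/5059 = -37547/12586.

m = -2.115, b = -2.983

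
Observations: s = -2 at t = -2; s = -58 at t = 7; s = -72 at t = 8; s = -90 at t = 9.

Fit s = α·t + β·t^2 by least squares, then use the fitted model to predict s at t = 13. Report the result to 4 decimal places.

Forming AᵀA = [[198, 1576]; [1576, 13074]] and Aᵀs = [-1788, -14748]ᵀ gives AᵀA·[α, β]ᵀ = Aᵀs.
Eliminating β: 13074·(row 1) − 1576·(row 2) gives 104876·α = 13074·(-1788) − 1576·(-14748) = -133464, so α = -33366/26219.
Then β = ((-14748) − 1576·(-33366/26219))/13074 = -25554/26219.
At t = 13: ŝ = (-33366/26219)·(13) + (-25554/26219)·(169) = -4752384/26219.

ŝ = -181.2573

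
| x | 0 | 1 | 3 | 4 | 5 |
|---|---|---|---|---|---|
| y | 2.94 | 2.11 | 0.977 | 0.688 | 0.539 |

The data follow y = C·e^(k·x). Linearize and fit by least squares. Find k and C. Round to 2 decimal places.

k = -0.35, C = 2.92

With ln yᵢ as the transformed response and xᵢ as the regressor:
AᵀA = [[51.0000, 13.0000]; [13.0000, 5]], rhs = [-3.9092, 0.8098]ᵀ  (here Σx = 13.0000, Σ(x)² = 51.0000, Σln y = 0.8098, Σx·ln y = -3.9092).
Solving (det = 86.0000): k = -0.34969, ln C = 1.07117, so C = exp(1.07117) = 2.91878.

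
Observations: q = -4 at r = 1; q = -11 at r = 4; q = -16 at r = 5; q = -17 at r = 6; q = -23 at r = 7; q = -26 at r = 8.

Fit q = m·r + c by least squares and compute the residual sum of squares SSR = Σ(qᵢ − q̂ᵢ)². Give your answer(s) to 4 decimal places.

Setting ∂/∂m … = 0 gives: 191·m + 31·c = -599;  31·m + 6·c = -97.
(Σr·r = 191, Σr = 31, Σ1 = 6, Σr·q = -599, Σq = -97.)
Determinant 191·6 − 31² = 185.
m = ((-599)·6 − 31·(-97))/185 = -587/185; c = (191·(-97) − 31·(-599))/185 = 42/185.
Residuals: -39/37, 271/185, -67/185, 67/37, -188/185, -156/185; SSR = 1556/185.

SSR = 8.4108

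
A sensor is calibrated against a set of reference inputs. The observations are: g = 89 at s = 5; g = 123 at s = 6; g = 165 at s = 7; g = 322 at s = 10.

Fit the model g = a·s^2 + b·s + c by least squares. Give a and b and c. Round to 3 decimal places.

The normal equations are: 14322·a + 1684·b + 210·c = 46938;  1684·a + 210·b + 28·c = 5558;  210·a + 28·b + 4·c = 699.
Solving the 3×3 system (Gaussian elimination) gives a = 1057/362, b = 519/181, c = 501/362.

a = 2.920, b = 2.867, c = 1.384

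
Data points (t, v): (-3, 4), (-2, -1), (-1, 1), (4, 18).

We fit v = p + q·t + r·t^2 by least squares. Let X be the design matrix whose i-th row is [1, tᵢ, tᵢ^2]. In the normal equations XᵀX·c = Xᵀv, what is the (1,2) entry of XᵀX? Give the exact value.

-2

Row 1 ↔ basis 1, column 2 ↔ basis t, so (XᵀX)_{1,2} = Σᵢ t = (1)·(-3) + (1)·(-2) + (1)·(-1) + (1)·(4) = -2.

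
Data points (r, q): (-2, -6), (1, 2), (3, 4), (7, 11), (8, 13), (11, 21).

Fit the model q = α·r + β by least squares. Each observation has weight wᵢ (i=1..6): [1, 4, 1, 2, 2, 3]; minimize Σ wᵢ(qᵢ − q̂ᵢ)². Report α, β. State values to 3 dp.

α = 1.898, β = -0.926

Compute the Gram sums: Σwᵢ·r·r = 606, Σwᵢ·r = 68, Σwᵢ·1 = 13.
For XᵀWq: Σwᵢ·r·q = 1087, Σwᵢ·q = 117.
det = 606·13 − 68² = 3254.
α = (1087·13 − 68·117)/3254 = 6175/3254; β = (606·117 − 68·1087)/3254 = -1507/1627.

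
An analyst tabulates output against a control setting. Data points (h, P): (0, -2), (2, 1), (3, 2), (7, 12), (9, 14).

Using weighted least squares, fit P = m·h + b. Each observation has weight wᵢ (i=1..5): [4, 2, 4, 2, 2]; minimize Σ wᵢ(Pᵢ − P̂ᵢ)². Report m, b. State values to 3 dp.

m = 1.885, b = -2.607

From the data, Σwᵢ·h·h = 304, Σwᵢ·h = 48, Σwᵢ·1 = 14.
Moment sums: Σwᵢ·h·P = 448, Σwᵢ·P = 54.
Normal equations: [[304, 48]; [48, 14]]·[m, b]ᵀ = [448, 54]ᵀ.
Determinant 304·14 − 48² = 1952.
m = (448·14 − 48·54)/1952 = 115/61; b = (304·54 − 48·448)/1952 = -159/61.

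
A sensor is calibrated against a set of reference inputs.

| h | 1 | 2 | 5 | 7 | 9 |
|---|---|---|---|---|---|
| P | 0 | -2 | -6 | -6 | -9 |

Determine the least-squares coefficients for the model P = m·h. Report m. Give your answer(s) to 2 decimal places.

m = -0.98

Normal-equation sums: Σh·h = 160.
And Σh·P = -157.
So MᵀM·[m]ᵀ = MᵀP: [[160]]·[m]ᵀ = [-157]ᵀ.
m = (-157)/160 = -0.98125.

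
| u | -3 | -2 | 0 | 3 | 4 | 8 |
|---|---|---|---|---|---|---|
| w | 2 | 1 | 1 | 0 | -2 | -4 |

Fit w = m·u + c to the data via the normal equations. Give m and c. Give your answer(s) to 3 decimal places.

With design matrix A, AᵀA = [[102, 10]; [10, 6]] and Aᵀw = [-48, -2]ᵀ.
Δ = 102·6 − 10² = 512.
m = ((-48)·6 − 10·(-2))/512 = -67/128; c = (102·(-2) − 10·(-48))/512 = 69/128.

m = -0.523, c = 0.539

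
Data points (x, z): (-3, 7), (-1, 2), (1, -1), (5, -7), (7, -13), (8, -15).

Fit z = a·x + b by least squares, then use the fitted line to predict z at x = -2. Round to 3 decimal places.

Compute the Gram sums: Σx·x = 149, Σx = 17, Σ1 = 6.
Moment sums: Σx·z = -270, Σz = -27.
Normal equations: [[149, 17]; [17, 6]]·[a, b]ᵀ = [-270, -27]ᵀ.
Eliminating b: 6·(row 1) − 17·(row 2) gives 605·a = 6·(-270) − 17·(-27) = -1161, so a = -1161/605.
Then b = ((-27) − 17·(-1161/605))/6 = 567/605.
At x = -2: ẑ = (-1161/605)·(-2) + (567/605)·(1) = 2889/605.

ẑ = 4.775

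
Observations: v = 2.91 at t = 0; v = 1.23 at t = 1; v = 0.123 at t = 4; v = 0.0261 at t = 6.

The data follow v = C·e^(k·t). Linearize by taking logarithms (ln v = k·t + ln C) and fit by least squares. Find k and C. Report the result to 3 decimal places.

With ln vᵢ as the transformed response and tᵢ as the regressor:
Σt = 11.0000, Σ(t)² = 53.0000, Σln v = -4.4662, Σt·ln v = -30.0502.
Equations: 53.0000·k + 11.0000·ln C = -30.0502;  11.0000·k + 4·ln C = -4.4662.
Solving (det = 91.0000): k = -0.78101, ln C = 1.03123, so C = exp(1.03123) = 2.80452.

k = -0.781, C = 2.805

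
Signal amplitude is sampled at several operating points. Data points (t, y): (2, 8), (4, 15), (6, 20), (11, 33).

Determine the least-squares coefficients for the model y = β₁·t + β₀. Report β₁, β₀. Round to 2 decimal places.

β₁ = 2.73, β₀ = 3.32

From the data, Σt·t = 177, Σt = 23, Σ1 = 4.
Moment sums: Σt·y = 559, Σy = 76.
Determinant 177·4 − 23² = 179.
β₁ = (559·4 − 23·76)/179 = 488/179; β₀ = (177·76 − 23·559)/179 = 595/179.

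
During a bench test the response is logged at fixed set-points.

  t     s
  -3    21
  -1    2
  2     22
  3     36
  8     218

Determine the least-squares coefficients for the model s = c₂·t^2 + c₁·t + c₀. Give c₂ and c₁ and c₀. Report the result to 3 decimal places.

c₂ = 3.018, c₁ = 2.811, c₀ = 2.225

Sums needed: Σt^2·t^2 = 4275, Σt^2·t = 519, Σt^2 = 87, Σt·t = 87, Σt = 9, Σ1 = 5.
Moment sums: Σt^2·s = 14555, Σt·s = 1831, Σs = 299.
XᵀX·[c₂, c₁, c₀]ᵀ = Xᵀs becomes [[4275, 519, 87]; [519, 87, 9]; [87, 9, 5]]·[c₂, c₁, c₀]ᵀ = [14555, 1831, 299]ᵀ.
Row-reducing yields c₂ = 80683/26733, c₁ = 75154/26733, c₀ = 2832/1273.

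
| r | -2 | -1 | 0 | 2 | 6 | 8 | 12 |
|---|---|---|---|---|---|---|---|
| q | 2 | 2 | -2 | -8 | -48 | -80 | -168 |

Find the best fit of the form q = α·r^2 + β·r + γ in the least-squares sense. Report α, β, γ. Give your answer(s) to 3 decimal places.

Entries of XᵀX: Σr^2·r^2 = 26161, Σr^2·r = 2455, Σr^2 = 253, Σr·r = 253, Σr = 25, Σ1 = 7.
And Σr^2·q = -31062, Σr·q = -2966, Σq = -302.
Solving the 3×3 system (Gaussian elimination) gives α = -215902/221067, β = -502654/221067, γ = 61046/221067.

α = -0.977, β = -2.274, γ = 0.276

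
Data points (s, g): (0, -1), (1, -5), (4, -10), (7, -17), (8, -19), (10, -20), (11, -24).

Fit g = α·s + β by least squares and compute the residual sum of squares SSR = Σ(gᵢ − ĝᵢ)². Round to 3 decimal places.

Entries of AᵀA: Σs·s = 351, Σs = 41, Σ1 = 7.
For Aᵀg: Σs·g = -780, Σg = -96.
Δ = 351·7 − 41² = 776.
α = ((-780)·7 − 41·(-96))/776 = -381/194; β = (351·(-96) − 41·(-780))/776 = -429/194.
Residuals: 235/194, -80/97, 13/194, -101/97, -209/194, 359/194, -18/97; SSR = 762/97.

SSR = 7.856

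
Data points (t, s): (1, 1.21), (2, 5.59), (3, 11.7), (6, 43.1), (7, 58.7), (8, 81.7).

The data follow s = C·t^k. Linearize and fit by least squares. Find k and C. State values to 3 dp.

Linearized form: ln s = k·ln t + ln C. From the 6 transformed points,
AᵀA = [[13.0084, 7.6089]; [7.6089, 6]], rhs = [27.7188, 16.6102]ᵀ  (here Σln t = 7.6089, Σ(ln t)² = 13.0084, Σln s = 16.6102, Σln t·ln s = 27.7188).
Slope k = (n·Σln t·ln s − Σln t·Σln s)/(n·Σ(ln t)² − (Σln t)²) = (6·27.7188 − 7.6089·16.6102)/20.1558 = 1.98098; ln C = (Σln s − k·Σln t)/n = 0.25620, so C = exp(0.25620) = 1.29201.

k = 1.981, C = 1.292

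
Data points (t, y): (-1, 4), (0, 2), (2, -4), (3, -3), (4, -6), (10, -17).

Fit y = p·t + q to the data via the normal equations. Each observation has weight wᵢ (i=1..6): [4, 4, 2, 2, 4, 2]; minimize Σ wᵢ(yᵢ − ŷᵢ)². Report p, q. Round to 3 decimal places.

The normal system AᵀWA·[p, q]ᵀ = AᵀWy is [[294, 42]; [42, 18]]·[p, q]ᵀ = [-486, -48]ᵀ.
det = 294·18 − 42² = 3528.
p = ((-486)·18 − 42·(-48))/3528 = -187/98; q = (294·(-48) − 42·(-486))/3528 = 25/14.

p = -1.908, q = 1.786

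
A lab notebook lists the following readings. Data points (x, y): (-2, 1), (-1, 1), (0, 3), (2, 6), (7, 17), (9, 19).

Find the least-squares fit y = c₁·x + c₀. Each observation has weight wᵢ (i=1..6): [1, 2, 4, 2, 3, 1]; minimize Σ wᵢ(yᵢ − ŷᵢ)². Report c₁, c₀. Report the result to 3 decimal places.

c₁ = 1.876, c₀ = 3.132

Normal-equation sums: Σwᵢ·x·x = 242, Σwᵢ·x = 30, Σwᵢ·1 = 13.
For MᵀWy: Σwᵢ·x·y = 548, Σwᵢ·y = 97.
det = 242·13 − 30² = 2246.
c₁ = (548·13 − 30·97)/2246 = 2107/1123; c₀ = (242·97 − 30·548)/2246 = 3517/1123.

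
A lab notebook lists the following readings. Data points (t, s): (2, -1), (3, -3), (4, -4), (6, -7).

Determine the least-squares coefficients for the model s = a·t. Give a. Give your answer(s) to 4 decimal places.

a = -1.0615

Setting ∂/∂a … = 0 gives: 65·a = -69.
a = (-69)/65 = -1.06154.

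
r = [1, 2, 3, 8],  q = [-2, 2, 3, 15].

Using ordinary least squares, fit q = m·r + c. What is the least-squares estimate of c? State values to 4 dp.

c = -3.7069

From the data, Σr·r = 78, Σr = 14, Σ1 = 4.
And Σr·q = 131, Σq = 18.
So XᵀX·[m, c]ᵀ = Xᵀq: [[78, 14]; [14, 4]]·[m, c]ᵀ = [131, 18]ᵀ.
Eliminating c: 4·(row 1) − 14·(row 2) gives 116·m = 4·131 − 14·18 = 272, so m = 68/29.
Then c = (18 − 14·(68/29))/4 = -215/58.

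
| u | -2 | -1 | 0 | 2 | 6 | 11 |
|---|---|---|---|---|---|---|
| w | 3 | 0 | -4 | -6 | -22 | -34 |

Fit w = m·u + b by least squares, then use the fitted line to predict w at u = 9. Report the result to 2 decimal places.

ŵ = -28.78

From the data, Σu·u = 166, Σu = 16, Σ1 = 6.
And Σu·w = -524, Σw = -63.
So XᵀX·[m, b]ᵀ = Xᵀw: [[166, 16]; [16, 6]]·[m, b]ᵀ = [-524, -63]ᵀ.
Eliminating b: 6·(row 1) − 16·(row 2) gives 740·m = 6·(-524) − 16·(-63) = -2136, so m = -534/185.
Then b = ((-63) − 16·(-534/185))/6 = -1037/370.
At u = 9: ŵ = (-534/185)·(9) + (-1037/370)·(1) = -10649/370.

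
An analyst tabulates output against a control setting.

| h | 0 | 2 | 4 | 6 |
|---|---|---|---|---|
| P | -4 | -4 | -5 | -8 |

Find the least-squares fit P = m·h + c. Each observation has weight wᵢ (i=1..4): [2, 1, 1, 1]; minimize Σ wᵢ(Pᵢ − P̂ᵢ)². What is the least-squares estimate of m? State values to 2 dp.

m = -0.59

From the data, Σwᵢ·h·h = 56, Σwᵢ·h = 12, Σwᵢ·1 = 5.
Moment sums: Σwᵢ·h·P = -76, Σwᵢ·P = -25.
So AᵀWA·[m, c]ᵀ = AᵀWP: [[56, 12]; [12, 5]]·[m, c]ᵀ = [-76, -25]ᵀ.
det = 56·5 − 12² = 136.
m = ((-76)·5 − 12·(-25))/136 = -10/17; c = (56·(-25) − 12·(-76))/136 = -61/17.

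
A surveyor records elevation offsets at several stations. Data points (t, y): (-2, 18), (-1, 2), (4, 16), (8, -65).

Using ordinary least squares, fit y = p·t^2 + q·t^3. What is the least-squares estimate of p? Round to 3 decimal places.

Compute the Gram sums: Σt^2·t^2 = 4369, Σt^2·t^3 = 33759, Σt^3·t^3 = 266305.
Moment sums: Σt^2·y = -3830, Σt^3·y = -32402.
So MᵀM·[p, q]ᵀ = Mᵀy: [[4369, 33759]; [33759, 266305]]·[p, q]ᵀ = [-3830, -32402]ᵀ.
det = 4369·266305 − 33759² = 23816464.
p = ((-3830)·266305 − 33759·(-32402))/23816464 = 9238871/2977058; q = (4369·(-32402) − 33759·(-3830))/23816464 = -1533421/2977058.

p = 3.103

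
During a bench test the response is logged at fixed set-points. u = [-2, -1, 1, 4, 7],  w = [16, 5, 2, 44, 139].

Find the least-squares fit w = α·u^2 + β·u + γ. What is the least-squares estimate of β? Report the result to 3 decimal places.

β = -1.419

Compute the Gram sums: Σu^2·u^2 = 2675, Σu^2·u = 399, Σu^2 = 71, Σu·u = 71, Σu = 9, Σ1 = 5.
And Σu^2·w = 7586, Σu·w = 1114, Σw = 206.
So XᵀX·[α, β, γ]ᵀ = Xᵀw: [[2675, 399, 71]; [399, 71, 9]; [71, 9, 5]]·[α, β, γ]ᵀ = [7586, 1114, 206]ᵀ.
Row-reducing yields α = 7480/2471, β = -3506/2471, γ = 1900/2471.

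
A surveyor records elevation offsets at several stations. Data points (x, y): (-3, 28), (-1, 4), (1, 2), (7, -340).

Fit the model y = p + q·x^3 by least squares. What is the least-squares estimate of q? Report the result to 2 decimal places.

From the data, Σ1 = 4, Σx^3 = 316, Σx^3·x^3 = 118380.
For Mᵀy: Σy = -306, Σx^3·y = -117378.
Normal equations: [[4, 316]; [316, 118380]]·[p, q]ᵀ = [-306, -117378]ᵀ.
det = 4·118380 − 316² = 373664.
p = ((-306)·118380 − 316·(-117378))/373664 = 27099/11677; q = (4·(-117378) − 316·(-306))/373664 = -23301/23354.

q = -1.00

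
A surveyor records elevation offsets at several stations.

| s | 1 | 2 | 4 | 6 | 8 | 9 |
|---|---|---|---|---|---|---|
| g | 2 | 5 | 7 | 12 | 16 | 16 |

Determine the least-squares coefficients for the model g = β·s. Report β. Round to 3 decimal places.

XᵀX·[β]ᵀ = Xᵀg reads: 202·β = 384.
β = 384/202 = 1.90099.

β = 1.901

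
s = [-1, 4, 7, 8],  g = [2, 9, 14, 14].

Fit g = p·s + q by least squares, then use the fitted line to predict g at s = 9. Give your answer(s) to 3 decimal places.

ĝ = 16.041

Compute the Gram sums: Σs·s = 130, Σs = 18, Σ1 = 4.
Moment sums: Σs·g = 244, Σg = 39.
AᵀA·[p, q]ᵀ = Aᵀg becomes [[130, 18]; [18, 4]]·[p, q]ᵀ = [244, 39]ᵀ.
det = 130·4 − 18² = 196.
p = (244·4 − 18·39)/196 = 137/98; q = (130·39 − 18·244)/196 = 339/98.
At s = 9: ĝ = (137/98)·(9) + (339/98)·(1) = 786/49.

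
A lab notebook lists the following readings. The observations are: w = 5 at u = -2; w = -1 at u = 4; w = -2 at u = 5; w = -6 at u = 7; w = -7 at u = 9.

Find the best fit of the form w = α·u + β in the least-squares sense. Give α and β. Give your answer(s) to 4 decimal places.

α = -1.1329, β = 3.0116

The normal system XᵀX·[α, β]ᵀ = Xᵀw is [[175, 23]; [23, 5]]·[α, β]ᵀ = [-129, -11]ᵀ.
det = 175·5 − 23² = 346.
α = ((-129)·5 − 23·(-11))/346 = -196/173; β = (175·(-11) − 23·(-129))/346 = 521/173.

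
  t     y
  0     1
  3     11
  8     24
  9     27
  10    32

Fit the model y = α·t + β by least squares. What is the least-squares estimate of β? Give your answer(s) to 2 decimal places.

β = 1.32

Forming XᵀX = [[254, 30]; [30, 5]] and Xᵀy = [788, 95]ᵀ gives XᵀX·[α, β]ᵀ = Xᵀy.
Eliminating β: 5·(row 1) − 30·(row 2) gives 370·α = 5·788 − 30·95 = 1090, so α = 109/37.
Then β = (95 − 30·(109/37))/5 = 49/37.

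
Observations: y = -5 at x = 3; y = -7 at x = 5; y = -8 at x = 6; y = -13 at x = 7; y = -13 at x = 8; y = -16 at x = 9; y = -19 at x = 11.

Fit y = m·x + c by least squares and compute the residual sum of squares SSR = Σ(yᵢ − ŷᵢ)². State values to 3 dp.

Entries of AᵀA: Σx·x = 385, Σx = 49, Σ1 = 7.
And Σx·y = -646, Σy = -81.
Normal equations: [[385, 49]; [49, 7]]·[m, c]ᵀ = [-646, -81]ᵀ.
Determinant 385·7 − 49² = 294.
m = ((-646)·7 − 49·(-81))/294 = -79/42; c = (385·(-81) − 49·(-646))/294 = 67/42.
Residuals: -20/21, 17/21, 71/42, -10/7, 19/42, -2/3, 2/21; SSR = 299/42.

SSR = 7.119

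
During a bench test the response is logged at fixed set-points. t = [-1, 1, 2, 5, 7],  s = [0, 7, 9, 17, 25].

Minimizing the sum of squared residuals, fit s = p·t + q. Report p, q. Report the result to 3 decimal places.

Sums needed: Σt·t = 80, Σt = 14, Σ1 = 5.
Moment sums: Σt·s = 285, Σs = 58.
Normal equations: [[80, 14]; [14, 5]]·[p, q]ᵀ = [285, 58]ᵀ.
Determinant 80·5 − 14² = 204.
p = (285·5 − 14·58)/204 = 613/204; q = (80·58 − 14·285)/204 = 325/102.

p = 3.005, q = 3.186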